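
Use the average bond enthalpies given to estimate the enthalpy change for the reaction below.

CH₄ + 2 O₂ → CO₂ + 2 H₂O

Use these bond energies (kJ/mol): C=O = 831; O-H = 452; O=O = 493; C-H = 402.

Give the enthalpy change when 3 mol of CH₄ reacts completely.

ΔH = −2628 kJ

Bonds broken (reactants):
  C-H: 4 × 402 = 1608
  O=O: 2 × 493 = 986
  Σ(broken) = 2594 kJ
Bonds formed (products):
  C=O: 2 × 831 = 1662
  O-H: 4 × 452 = 1808
  Σ(formed) = 3470 kJ
ΔH = Σ(broken) − Σ(formed) = 2594 − 3470 = −876 kJ
For 3× the reaction as written: 3 × (−876) = −2628 kJ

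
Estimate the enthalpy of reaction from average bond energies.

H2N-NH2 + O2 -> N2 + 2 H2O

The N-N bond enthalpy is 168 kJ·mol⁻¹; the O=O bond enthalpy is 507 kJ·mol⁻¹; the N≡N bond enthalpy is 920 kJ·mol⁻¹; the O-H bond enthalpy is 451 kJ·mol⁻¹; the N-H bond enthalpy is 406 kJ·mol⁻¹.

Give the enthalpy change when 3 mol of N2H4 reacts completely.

Bonds broken (reactants):
  N-H: 4 × 406 = 1624
  N-N: 1 × 168 = 168
  O=O: 1 × 507 = 507
  Σ(broken) = 2299 kJ
Bonds formed (products):
  N≡N: 1 × 920 = 920
  O-H: 4 × 451 = 1804
  Σ(formed) = 2724 kJ
ΔH = Σ(broken) − Σ(formed) = 2299 − 2724 = −425 kJ
For 3× the reaction as written: 3 × (−425) = −1275 kJ

ΔH = −1275 kJ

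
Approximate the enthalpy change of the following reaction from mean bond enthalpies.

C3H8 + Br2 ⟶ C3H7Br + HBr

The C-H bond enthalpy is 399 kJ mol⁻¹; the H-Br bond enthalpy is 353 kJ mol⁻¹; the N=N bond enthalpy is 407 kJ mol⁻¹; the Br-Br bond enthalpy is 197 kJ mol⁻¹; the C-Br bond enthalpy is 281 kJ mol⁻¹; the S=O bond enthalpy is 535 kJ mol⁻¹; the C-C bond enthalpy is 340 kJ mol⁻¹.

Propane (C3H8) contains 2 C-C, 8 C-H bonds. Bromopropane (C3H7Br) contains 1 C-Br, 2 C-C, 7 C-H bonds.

ΔH ≈ −38 kJ

Bonds broken (reactants):
  Br-Br: 1 × 197 = 197
  C-C: 2 × 340 = 680
  C-H: 8 × 399 = 3192
  Σ(broken) = 4069 kJ
Bonds formed (products):
  C-Br: 1 × 281 = 281
  C-C: 2 × 340 = 680
  C-H: 7 × 399 = 2793
  H-Br: 1 × 353 = 353
  Σ(formed) = 4107 kJ
ΔH = Σ(broken) − Σ(formed) = 4069 − 4107 = −38 kJ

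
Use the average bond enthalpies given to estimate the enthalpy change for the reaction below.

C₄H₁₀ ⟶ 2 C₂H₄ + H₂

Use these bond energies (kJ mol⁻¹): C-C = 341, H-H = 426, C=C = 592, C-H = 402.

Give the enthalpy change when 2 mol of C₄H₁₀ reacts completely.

Bonds broken (reactants):
  C-C: 3 × 341 = 1023
  C-H: 10 × 402 = 4020
  Σ(broken) = 5043 kJ
Bonds formed (products):
  C-H: 8 × 402 = 3216
  C=C: 2 × 592 = 1184
  H-H: 1 × 426 = 426
  Σ(formed) = 4826 kJ
ΔH = Σ(broken) − Σ(formed) = 5043 − 4826 = +217 kJ
For 2× the reaction as written: 2 × (+217) = +434 kJ

ΔH = +434 kJ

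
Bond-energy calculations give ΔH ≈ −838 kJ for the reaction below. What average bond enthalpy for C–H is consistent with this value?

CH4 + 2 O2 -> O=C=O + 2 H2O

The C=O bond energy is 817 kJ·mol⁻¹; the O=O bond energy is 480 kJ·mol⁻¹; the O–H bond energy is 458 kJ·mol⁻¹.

D(C–H) ≈ 417 kJ/mol

Let D be the C–H bond energy.
Σ(broken) = 4×D + 2×480 = 960 + 4D
Σ(formed) = 2×817 + 4×458 = 3466
ΔH = Σ(broken) − Σ(formed) = (960 + 4D) − (3466) = −2506 + 4D
Setting this equal to −838 kJ gives 4D = 1668, so D = 417 kJ/mol.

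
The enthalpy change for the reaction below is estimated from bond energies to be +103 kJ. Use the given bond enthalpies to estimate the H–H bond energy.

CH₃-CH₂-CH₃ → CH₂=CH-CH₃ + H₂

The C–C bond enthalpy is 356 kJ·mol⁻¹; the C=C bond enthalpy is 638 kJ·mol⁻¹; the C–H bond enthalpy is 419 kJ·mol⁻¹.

D(H–H) ≈ 453 kJ/mol

Let D be the H–H bond energy.
Σ(broken) = 2×356 + 8×419 = 4064
Σ(formed) = 1×356 + 6×419 + 1×638 + 1×D = 3508 + D
ΔH = Σ(broken) − Σ(formed) = (4064) − (3508 + D) = +556 − D
Setting this equal to +103 kJ gives D = 453 kJ/mol.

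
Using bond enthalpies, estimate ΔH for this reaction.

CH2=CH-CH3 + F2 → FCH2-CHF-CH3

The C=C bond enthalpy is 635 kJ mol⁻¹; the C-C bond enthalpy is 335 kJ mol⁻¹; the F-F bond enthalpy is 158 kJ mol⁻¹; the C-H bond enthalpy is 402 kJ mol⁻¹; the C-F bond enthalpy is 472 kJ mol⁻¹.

Bonds broken (reactants):
  C-C: 1 × 335 = 335
  C-H: 6 × 402 = 2412
  C=C: 1 × 635 = 635
  F-F: 1 × 158 = 158
  Σ(broken) = 3540 kJ
Bonds formed (products):
  C-C: 2 × 335 = 670
  C-F: 2 × 472 = 944
  C-H: 6 × 402 = 2412
  Σ(formed) = 4026 kJ
ΔH = Σ(broken) − Σ(formed) = 3540 − 4026 = −486 kJ

ΔH ≈ −486 kJ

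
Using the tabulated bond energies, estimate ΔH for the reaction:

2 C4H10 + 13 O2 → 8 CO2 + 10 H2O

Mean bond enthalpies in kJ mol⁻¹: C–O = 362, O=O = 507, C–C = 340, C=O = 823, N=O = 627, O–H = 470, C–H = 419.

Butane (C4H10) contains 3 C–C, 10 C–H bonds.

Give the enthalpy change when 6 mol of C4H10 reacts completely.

ΔH = −16671 kJ

Bonds broken (reactants):
  C–C: 6 × 340 = 2040
  C–H: 20 × 419 = 8380
  O=O: 13 × 507 = 6591
  Σ(broken) = 17011 kJ
Bonds formed (products):
  C=O: 16 × 823 = 13168
  O–H: 20 × 470 = 9400
  Σ(formed) = 22568 kJ
ΔH = Σ(broken) − Σ(formed) = 17011 − 22568 = −5557 kJ
For 3× the reaction as written: 3 × (−5557) = −16671 kJ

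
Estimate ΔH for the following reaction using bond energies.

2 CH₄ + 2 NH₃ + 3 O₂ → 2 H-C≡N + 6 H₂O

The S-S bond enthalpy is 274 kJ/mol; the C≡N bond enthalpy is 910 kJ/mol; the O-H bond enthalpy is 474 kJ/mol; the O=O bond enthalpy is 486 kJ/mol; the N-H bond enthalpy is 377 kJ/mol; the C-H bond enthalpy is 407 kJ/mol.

ΔH ≈ −1346 kJ

Bonds broken (reactants):
  C-H: 8 × 407 = 3256
  N-H: 6 × 377 = 2262
  O=O: 3 × 486 = 1458
  Σ(broken) = 6976 kJ
Bonds formed (products):
  C≡N: 2 × 910 = 1820
  C-H: 2 × 407 = 814
  O-H: 12 × 474 = 5688
  Σ(formed) = 8322 kJ
ΔH = Σ(broken) − Σ(formed) = 6976 − 8322 = −1346 kJ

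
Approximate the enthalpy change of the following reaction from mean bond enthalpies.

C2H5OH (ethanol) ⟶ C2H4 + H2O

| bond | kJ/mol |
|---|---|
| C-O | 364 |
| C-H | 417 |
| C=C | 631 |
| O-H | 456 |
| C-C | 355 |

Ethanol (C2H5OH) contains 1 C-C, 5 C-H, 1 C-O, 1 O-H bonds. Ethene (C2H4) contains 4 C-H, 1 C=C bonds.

Bonds broken (reactants):
  C-C: 1 × 355 = 355
  C-H: 5 × 417 = 2085
  C-O: 1 × 364 = 364
  O-H: 1 × 456 = 456
  Σ(broken) = 3260 kJ
Bonds formed (products):
  C-H: 4 × 417 = 1668
  C=C: 1 × 631 = 631
  O-H: 2 × 456 = 912
  Σ(formed) = 3211 kJ
ΔH = Σ(broken) − Σ(formed) = 3260 − 3211 = +49 kJ

ΔH ≈ +49 kJ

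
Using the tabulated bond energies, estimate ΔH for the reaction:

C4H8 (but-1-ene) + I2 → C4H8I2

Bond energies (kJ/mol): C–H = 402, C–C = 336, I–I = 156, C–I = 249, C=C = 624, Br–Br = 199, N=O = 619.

Bonds broken (reactants):
  C–C: 2 × 336 = 672
  C–H: 8 × 402 = 3216
  C=C: 1 × 624 = 624
  I–I: 1 × 156 = 156
  Σ(broken) = 4668 kJ
Bonds formed (products):
  C–C: 3 × 336 = 1008
  C–H: 8 × 402 = 3216
  C–I: 2 × 249 = 498
  Σ(formed) = 4722 kJ
ΔH = Σ(broken) − Σ(formed) = 4668 − 4722 = −54 kJ

ΔH ≈ −54 kJ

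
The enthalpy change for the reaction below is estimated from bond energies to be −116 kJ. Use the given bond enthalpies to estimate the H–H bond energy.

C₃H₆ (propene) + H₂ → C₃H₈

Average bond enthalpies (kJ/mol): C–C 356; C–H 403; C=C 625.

Let D be the H–H bond energy.
Σ(broken) = 1×356 + 6×403 + 1×625 + 1×D = 3399 + D
Σ(formed) = 2×356 + 8×403 = 3936
ΔH = Σ(broken) − Σ(formed) = (3399 + D) − (3936) = −537 + D
Setting this equal to −116 kJ gives D = 421 kJ/mol.

D(H–H) ≈ 421 kJ/mol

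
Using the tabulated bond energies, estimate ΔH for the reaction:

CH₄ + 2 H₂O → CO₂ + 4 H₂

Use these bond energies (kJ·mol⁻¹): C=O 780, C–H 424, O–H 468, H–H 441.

ΔH ≈ +244 kJ

Bonds broken (reactants):
  C–H: 4 × 424 = 1696
  O–H: 4 × 468 = 1872
  Σ(broken) = 3568 kJ
Bonds formed (products):
  C=O: 2 × 780 = 1560
  H–H: 4 × 441 = 1764
  Σ(formed) = 3324 kJ
ΔH = Σ(broken) − Σ(formed) = 3568 − 3324 = +244 kJ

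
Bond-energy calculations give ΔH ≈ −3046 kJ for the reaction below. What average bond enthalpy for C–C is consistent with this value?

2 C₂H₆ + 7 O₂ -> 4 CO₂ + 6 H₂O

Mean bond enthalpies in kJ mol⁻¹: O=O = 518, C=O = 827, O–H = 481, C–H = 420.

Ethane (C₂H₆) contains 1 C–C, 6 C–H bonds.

Let D be the C–C bond energy.
Σ(broken) = 2×D + 12×420 + 7×518 = 8666 + 2D
Σ(formed) = 8×827 + 12×481 = 12388
ΔH = Σ(broken) − Σ(formed) = (8666 + 2D) − (12388) = −3722 + 2D
Setting this equal to −3046 kJ gives 2D = 676, so D = 338 kJ/mol.

D(C–C) ≈ 338 kJ/mol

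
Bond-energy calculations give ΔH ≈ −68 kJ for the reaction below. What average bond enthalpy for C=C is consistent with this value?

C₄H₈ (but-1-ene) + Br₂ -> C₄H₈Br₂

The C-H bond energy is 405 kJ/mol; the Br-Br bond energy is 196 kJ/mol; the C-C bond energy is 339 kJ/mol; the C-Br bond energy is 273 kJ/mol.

Let D be the C=C bond energy.
Σ(broken) = 1×196 + 2×339 + 8×405 + 1×D = 4114 + D
Σ(formed) = 2×273 + 3×339 + 8×405 = 4803
ΔH = Σ(broken) − Σ(formed) = (4114 + D) − (4803) = −689 + D
Setting this equal to −68 kJ gives D = 621 kJ/mol.

D(C=C) ≈ 621 kJ/mol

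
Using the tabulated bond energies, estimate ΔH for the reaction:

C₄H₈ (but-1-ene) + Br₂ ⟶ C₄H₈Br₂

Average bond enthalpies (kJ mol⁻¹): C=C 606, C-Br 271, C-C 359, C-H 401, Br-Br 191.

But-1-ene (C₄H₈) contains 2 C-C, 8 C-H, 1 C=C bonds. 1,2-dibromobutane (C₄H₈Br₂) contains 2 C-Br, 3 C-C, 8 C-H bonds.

Bonds broken (reactants):
  Br-Br: 1 × 191 = 191
  C-C: 2 × 359 = 718
  C-H: 8 × 401 = 3208
  C=C: 1 × 606 = 606
  Σ(broken) = 4723 kJ
Bonds formed (products):
  C-Br: 2 × 271 = 542
  C-C: 3 × 359 = 1077
  C-H: 8 × 401 = 3208
  Σ(formed) = 4827 kJ
ΔH = Σ(broken) − Σ(formed) = 4723 − 4827 = −104 kJ

ΔH ≈ −104 kJ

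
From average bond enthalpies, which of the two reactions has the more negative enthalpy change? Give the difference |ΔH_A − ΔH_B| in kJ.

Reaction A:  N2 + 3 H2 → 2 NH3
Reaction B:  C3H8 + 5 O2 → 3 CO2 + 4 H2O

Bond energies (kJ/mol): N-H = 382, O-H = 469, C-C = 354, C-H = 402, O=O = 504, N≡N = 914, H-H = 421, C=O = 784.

Reaction A:
  Bonds broken (reactants):
    H-H: 3 × 421 = 1263
    N≡N: 1 × 914 = 914
    Σ(broken) = 2177 kJ
  Bonds formed (products):
    N-H: 6 × 382 = 2292
    Σ(formed) = 2292 kJ
  ΔH_A = 2177 − 2292 = −115 kJ
Reaction B:
  Bonds broken (reactants):
    C-C: 2 × 354 = 708
    C-H: 8 × 402 = 3216
    O=O: 5 × 504 = 2520
    Σ(broken) = 6444 kJ
  Bonds formed (products):
    C=O: 6 × 784 = 4704
    O-H: 8 × 469 = 3752
    Σ(formed) = 8456 kJ
  ΔH_B = 6444 − 8456 = −2012 kJ
ΔH_A − ΔH_B = +1897 kJ, so reaction B has the more negative ΔH; |ΔH_A − ΔH_B| = 1897 kJ.

Reaction B, by 1897 kJ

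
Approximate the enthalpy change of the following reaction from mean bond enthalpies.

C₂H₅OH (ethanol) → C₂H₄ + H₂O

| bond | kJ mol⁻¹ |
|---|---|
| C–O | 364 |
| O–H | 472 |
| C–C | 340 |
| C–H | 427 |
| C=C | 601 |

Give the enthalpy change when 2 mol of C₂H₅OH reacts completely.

Bonds broken (reactants):
  C–C: 1 × 340 = 340
  C–H: 5 × 427 = 2135
  C–O: 1 × 364 = 364
  O–H: 1 × 472 = 472
  Σ(broken) = 3311 kJ
Bonds formed (products):
  C–H: 4 × 427 = 1708
  C=C: 1 × 601 = 601
  O–H: 2 × 472 = 944
  Σ(formed) = 3253 kJ
ΔH = Σ(broken) − Σ(formed) = 3311 − 3253 = +58 kJ
For 2× the reaction as written: 2 × (+58) = +116 kJ

ΔH = +116 kJ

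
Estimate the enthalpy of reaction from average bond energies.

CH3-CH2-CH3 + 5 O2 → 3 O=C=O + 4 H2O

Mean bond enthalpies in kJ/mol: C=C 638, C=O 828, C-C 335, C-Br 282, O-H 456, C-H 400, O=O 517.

Bonds broken (reactants):
  C-C: 2 × 335 = 670
  C-H: 8 × 400 = 3200
  O=O: 5 × 517 = 2585
  Σ(broken) = 6455 kJ
Bonds formed (products):
  C=O: 6 × 828 = 4968
  O-H: 8 × 456 = 3648
  Σ(formed) = 8616 kJ
ΔH = Σ(broken) − Σ(formed) = 6455 − 8616 = −2161 kJ

ΔH ≈ −2161 kJ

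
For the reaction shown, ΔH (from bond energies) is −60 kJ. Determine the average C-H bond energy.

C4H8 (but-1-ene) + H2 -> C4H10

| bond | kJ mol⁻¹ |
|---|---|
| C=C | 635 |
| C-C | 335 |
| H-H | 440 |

Let D be the C-H bond energy.
Σ(broken) = 2×335 + 8×D + 1×635 + 1×440 = 1745 + 8D
Σ(formed) = 3×335 + 10×D = 1005 + 10D
ΔH = Σ(broken) − Σ(formed) = (1745 + 8D) − (1005 + 10D) = +740 − 2D
Setting this equal to −60 kJ gives 2D = 800, so D = 400 kJ/mol.

D(C-H) ≈ 400 kJ/mol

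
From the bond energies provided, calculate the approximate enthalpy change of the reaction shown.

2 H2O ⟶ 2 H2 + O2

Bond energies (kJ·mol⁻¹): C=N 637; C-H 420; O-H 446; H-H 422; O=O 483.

ΔH ≈ +457 kJ

Bonds broken (reactants):
  O-H: 4 × 446 = 1784
  Σ(broken) = 1784 kJ
Bonds formed (products):
  H-H: 2 × 422 = 844
  O=O: 1 × 483 = 483
  Σ(formed) = 1327 kJ
ΔH = Σ(broken) − Σ(formed) = 1784 − 1327 = +457 kJ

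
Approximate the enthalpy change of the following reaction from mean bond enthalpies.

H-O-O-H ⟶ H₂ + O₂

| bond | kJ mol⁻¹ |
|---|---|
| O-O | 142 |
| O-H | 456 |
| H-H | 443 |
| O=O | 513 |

Bonds broken (reactants):
  O-H: 2 × 456 = 912
  O-O: 1 × 142 = 142
  Σ(broken) = 1054 kJ
Bonds formed (products):
  H-H: 1 × 443 = 443
  O=O: 1 × 513 = 513
  Σ(formed) = 956 kJ
ΔH = Σ(broken) − Σ(formed) = 1054 − 956 = +98 kJ

ΔH ≈ +98 kJ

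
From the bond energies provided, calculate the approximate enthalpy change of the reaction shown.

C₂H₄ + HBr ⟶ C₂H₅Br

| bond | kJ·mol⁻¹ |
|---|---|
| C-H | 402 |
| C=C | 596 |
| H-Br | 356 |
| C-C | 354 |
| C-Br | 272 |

Bonds broken (reactants):
  C-H: 4 × 402 = 1608
  C=C: 1 × 596 = 596
  H-Br: 1 × 356 = 356
  Σ(broken) = 2560 kJ
Bonds formed (products):
  C-Br: 1 × 272 = 272
  C-C: 1 × 354 = 354
  C-H: 5 × 402 = 2010
  Σ(formed) = 2636 kJ
ΔH = Σ(broken) − Σ(formed) = 2560 − 2636 = −76 kJ

ΔH ≈ −76 kJ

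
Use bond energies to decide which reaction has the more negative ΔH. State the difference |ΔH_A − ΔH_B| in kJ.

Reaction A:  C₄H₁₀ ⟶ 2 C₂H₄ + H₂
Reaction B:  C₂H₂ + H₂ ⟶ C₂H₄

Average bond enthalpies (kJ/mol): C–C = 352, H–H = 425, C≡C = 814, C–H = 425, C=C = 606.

Reaction A:
  Bonds broken (reactants):
    C–C: 3 × 352 = 1056
    C–H: 10 × 425 = 4250
    Σ(broken) = 5306 kJ
  Bonds formed (products):
    C–H: 8 × 425 = 3400
    C=C: 2 × 606 = 1212
    H–H: 1 × 425 = 425
    Σ(formed) = 5037 kJ
  ΔH_A = 5306 − 5037 = +269 kJ
Reaction B:
  Bonds broken (reactants):
    C≡C: 1 × 814 = 814
    C–H: 2 × 425 = 850
    H–H: 1 × 425 = 425
    Σ(broken) = 2089 kJ
  Bonds formed (products):
    C–H: 4 × 425 = 1700
    C=C: 1 × 606 = 606
    Σ(formed) = 2306 kJ
  ΔH_B = 2089 − 2306 = −217 kJ
ΔH_A − ΔH_B = +486 kJ, so reaction B has the more negative ΔH; |ΔH_A − ΔH_B| = 486 kJ.

Reaction B, by 486 kJ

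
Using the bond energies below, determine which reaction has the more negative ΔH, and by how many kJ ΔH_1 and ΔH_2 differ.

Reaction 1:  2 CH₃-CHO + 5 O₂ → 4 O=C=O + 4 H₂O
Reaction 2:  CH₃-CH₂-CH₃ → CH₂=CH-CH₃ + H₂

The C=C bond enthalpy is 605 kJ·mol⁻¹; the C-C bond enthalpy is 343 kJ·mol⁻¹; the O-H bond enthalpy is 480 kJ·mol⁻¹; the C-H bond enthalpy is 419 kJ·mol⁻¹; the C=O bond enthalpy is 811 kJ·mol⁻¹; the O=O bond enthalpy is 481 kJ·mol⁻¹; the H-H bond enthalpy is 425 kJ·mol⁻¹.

Reaction 1:
  Bonds broken (reactants):
    C-C: 2 × 343 = 686
    C-H: 8 × 419 = 3352
    C=O: 2 × 811 = 1622
    O=O: 5 × 481 = 2405
    Σ(broken) = 8065 kJ
  Bonds formed (products):
    C=O: 8 × 811 = 6488
    O-H: 8 × 480 = 3840
    Σ(formed) = 10328 kJ
  ΔH_1 = 8065 − 10328 = −2263 kJ
Reaction 2:
  Bonds broken (reactants):
    C-C: 2 × 343 = 686
    C-H: 8 × 419 = 3352
    Σ(broken) = 4038 kJ
  Bonds formed (products):
    C-C: 1 × 343 = 343
    C-H: 6 × 419 = 2514
    C=C: 1 × 605 = 605
    H-H: 1 × 425 = 425
    Σ(formed) = 3887 kJ
  ΔH_2 = 4038 − 3887 = +151 kJ
ΔH_1 − ΔH_2 = −2414 kJ, so reaction 1 has the more negative ΔH; |ΔH_1 − ΔH_2| = 2414 kJ.

Reaction 1, by 2414 kJ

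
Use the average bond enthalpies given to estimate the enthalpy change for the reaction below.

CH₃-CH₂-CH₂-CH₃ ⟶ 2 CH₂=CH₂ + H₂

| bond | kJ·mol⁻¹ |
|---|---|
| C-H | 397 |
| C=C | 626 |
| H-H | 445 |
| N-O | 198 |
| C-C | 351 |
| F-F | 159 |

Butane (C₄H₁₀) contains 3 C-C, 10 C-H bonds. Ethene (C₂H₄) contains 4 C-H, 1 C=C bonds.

ΔH ≈ +150 kJ

Bonds broken (reactants):
  C-C: 3 × 351 = 1053
  C-H: 10 × 397 = 3970
  Σ(broken) = 5023 kJ
Bonds formed (products):
  C-H: 8 × 397 = 3176
  C=C: 2 × 626 = 1252
  H-H: 1 × 445 = 445
  Σ(formed) = 4873 kJ
ΔH = Σ(broken) − Σ(formed) = 5023 − 4873 = +150 kJ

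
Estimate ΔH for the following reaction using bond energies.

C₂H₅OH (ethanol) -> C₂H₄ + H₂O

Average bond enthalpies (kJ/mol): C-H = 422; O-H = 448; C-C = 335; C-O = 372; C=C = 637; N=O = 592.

Bonds broken (reactants):
  C-C: 1 × 335 = 335
  C-H: 5 × 422 = 2110
  C-O: 1 × 372 = 372
  O-H: 1 × 448 = 448
  Σ(broken) = 3265 kJ
Bonds formed (products):
  C-H: 4 × 422 = 1688
  C=C: 1 × 637 = 637
  O-H: 2 × 448 = 896
  Σ(formed) = 3221 kJ
ΔH = Σ(broken) − Σ(formed) = 3265 − 3221 = +44 kJ

ΔH ≈ +44 kJ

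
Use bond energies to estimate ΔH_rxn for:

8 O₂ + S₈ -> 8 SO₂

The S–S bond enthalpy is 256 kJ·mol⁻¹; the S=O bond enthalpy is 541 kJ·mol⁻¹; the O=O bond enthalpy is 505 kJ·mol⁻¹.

Bonds broken (reactants):
  O=O: 8 × 505 = 4040
  S–S: 8 × 256 = 2048
  Σ(broken) = 6088 kJ
Bonds formed (products):
  S=O: 16 × 541 = 8656
  Σ(formed) = 8656 kJ
ΔH = Σ(broken) − Σ(formed) = 6088 − 8656 = −2568 kJ

ΔH ≈ −2568 kJ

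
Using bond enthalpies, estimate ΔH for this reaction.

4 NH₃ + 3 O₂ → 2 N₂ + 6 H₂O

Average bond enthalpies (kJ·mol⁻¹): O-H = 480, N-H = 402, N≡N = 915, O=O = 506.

ΔH ≈ −1248 kJ

Bonds broken (reactants):
  N-H: 12 × 402 = 4824
  O=O: 3 × 506 = 1518
  Σ(broken) = 6342 kJ
Bonds formed (products):
  N≡N: 2 × 915 = 1830
  O-H: 12 × 480 = 5760
  Σ(formed) = 7590 kJ
ΔH = Σ(broken) − Σ(formed) = 6342 − 7590 = −1248 kJ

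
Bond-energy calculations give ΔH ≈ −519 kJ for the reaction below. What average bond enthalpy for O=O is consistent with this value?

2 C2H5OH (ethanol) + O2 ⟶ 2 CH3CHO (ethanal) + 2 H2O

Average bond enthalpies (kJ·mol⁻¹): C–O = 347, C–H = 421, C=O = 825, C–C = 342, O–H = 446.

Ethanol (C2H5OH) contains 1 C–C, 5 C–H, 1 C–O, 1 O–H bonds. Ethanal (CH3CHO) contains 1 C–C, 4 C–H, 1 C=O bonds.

D(O=O) ≈ 487 kJ/mol

Let D be the O=O bond energy.
Σ(broken) = 2×342 + 10×421 + 2×347 + 2×446 + 1×D = 6480 + D
Σ(formed) = 2×342 + 8×421 + 2×825 + 4×446 = 7486
ΔH = Σ(broken) − Σ(formed) = (6480 + D) − (7486) = −1006 + D
Setting this equal to −519 kJ gives D = 487 kJ/mol.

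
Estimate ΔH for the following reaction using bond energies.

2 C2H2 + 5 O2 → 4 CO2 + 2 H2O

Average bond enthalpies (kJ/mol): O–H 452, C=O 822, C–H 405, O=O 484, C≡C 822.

ΔH ≈ −2700 kJ

Bonds broken (reactants):
  C≡C: 2 × 822 = 1644
  C–H: 4 × 405 = 1620
  O=O: 5 × 484 = 2420
  Σ(broken) = 5684 kJ
Bonds formed (products):
  C=O: 8 × 822 = 6576
  O–H: 4 × 452 = 1808
  Σ(formed) = 8384 kJ
ΔH = Σ(broken) − Σ(formed) = 5684 − 8384 = −2700 kJ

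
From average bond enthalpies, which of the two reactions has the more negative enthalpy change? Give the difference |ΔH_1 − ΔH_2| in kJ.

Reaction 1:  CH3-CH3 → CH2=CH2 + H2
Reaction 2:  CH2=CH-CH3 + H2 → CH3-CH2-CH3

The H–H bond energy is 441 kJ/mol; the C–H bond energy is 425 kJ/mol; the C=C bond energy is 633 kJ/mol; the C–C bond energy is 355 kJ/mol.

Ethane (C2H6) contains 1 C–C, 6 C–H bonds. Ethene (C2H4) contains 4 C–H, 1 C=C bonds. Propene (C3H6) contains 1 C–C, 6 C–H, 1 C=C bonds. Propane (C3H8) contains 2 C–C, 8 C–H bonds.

Reaction 1:
  Bonds broken (reactants):
    C–C: 1 × 355 = 355
    C–H: 6 × 425 = 2550
    Σ(broken) = 2905 kJ
  Bonds formed (products):
    C–H: 4 × 425 = 1700
    C=C: 1 × 633 = 633
    H–H: 1 × 441 = 441
    Σ(formed) = 2774 kJ
  ΔH_1 = 2905 − 2774 = +131 kJ
Reaction 2:
  Bonds broken (reactants):
    C–C: 1 × 355 = 355
    C–H: 6 × 425 = 2550
    C=C: 1 × 633 = 633
    H–H: 1 × 441 = 441
    Σ(broken) = 3979 kJ
  Bonds formed (products):
    C–C: 2 × 355 = 710
    C–H: 8 × 425 = 3400
    Σ(formed) = 4110 kJ
  ΔH_2 = 3979 − 4110 = −131 kJ
ΔH_1 − ΔH_2 = +262 kJ, so reaction 2 has the more negative ΔH; |ΔH_1 − ΔH_2| = 262 kJ.

Reaction 2, by 262 kJ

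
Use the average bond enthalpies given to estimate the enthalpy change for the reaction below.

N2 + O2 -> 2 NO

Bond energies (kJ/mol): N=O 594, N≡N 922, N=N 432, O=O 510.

Bonds broken (reactants):
  N≡N: 1 × 922 = 922
  O=O: 1 × 510 = 510
  Σ(broken) = 1432 kJ
Bonds formed (products):
  N=O: 2 × 594 = 1188
  Σ(formed) = 1188 kJ
ΔH = Σ(broken) − Σ(formed) = 1432 − 1188 = +244 kJ

ΔH ≈ +244 kJ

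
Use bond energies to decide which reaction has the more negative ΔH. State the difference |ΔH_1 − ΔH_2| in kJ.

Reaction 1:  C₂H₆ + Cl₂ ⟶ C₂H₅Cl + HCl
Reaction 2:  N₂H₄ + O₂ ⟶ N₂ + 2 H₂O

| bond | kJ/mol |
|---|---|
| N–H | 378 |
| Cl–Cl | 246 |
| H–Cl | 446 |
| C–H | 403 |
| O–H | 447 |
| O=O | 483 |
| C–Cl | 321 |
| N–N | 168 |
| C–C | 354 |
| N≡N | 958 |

Reaction 1:
  Bonds broken (reactants):
    C–C: 1 × 354 = 354
    C–H: 6 × 403 = 2418
    Cl–Cl: 1 × 246 = 246
    Σ(broken) = 3018 kJ
  Bonds formed (products):
    C–C: 1 × 354 = 354
    C–Cl: 1 × 321 = 321
    C–H: 5 × 403 = 2015
    H–Cl: 1 × 446 = 446
    Σ(formed) = 3136 kJ
  ΔH_1 = 3018 − 3136 = −118 kJ
Reaction 2:
  Bonds broken (reactants):
    N–H: 4 × 378 = 1512
    N–N: 1 × 168 = 168
    O=O: 1 × 483 = 483
    Σ(broken) = 2163 kJ
  Bonds formed (products):
    N≡N: 1 × 958 = 958
    O–H: 4 × 447 = 1788
    Σ(formed) = 2746 kJ
  ΔH_2 = 2163 − 2746 = −583 kJ
ΔH_1 − ΔH_2 = +465 kJ, so reaction 2 has the more negative ΔH; |ΔH_1 − ΔH_2| = 465 kJ.

Reaction 2, by 465 kJ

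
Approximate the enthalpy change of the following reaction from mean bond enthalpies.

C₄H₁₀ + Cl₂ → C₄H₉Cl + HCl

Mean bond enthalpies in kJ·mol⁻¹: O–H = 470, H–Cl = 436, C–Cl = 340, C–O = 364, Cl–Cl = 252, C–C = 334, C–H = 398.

ΔH ≈ −126 kJ

Bonds broken (reactants):
  C–C: 3 × 334 = 1002
  C–H: 10 × 398 = 3980
  Cl–Cl: 1 × 252 = 252
  Σ(broken) = 5234 kJ
Bonds formed (products):
  C–C: 3 × 334 = 1002
  C–Cl: 1 × 340 = 340
  C–H: 9 × 398 = 3582
  H–Cl: 1 × 436 = 436
  Σ(formed) = 5360 kJ
ΔH = Σ(broken) − Σ(formed) = 5234 − 5360 = −126 kJ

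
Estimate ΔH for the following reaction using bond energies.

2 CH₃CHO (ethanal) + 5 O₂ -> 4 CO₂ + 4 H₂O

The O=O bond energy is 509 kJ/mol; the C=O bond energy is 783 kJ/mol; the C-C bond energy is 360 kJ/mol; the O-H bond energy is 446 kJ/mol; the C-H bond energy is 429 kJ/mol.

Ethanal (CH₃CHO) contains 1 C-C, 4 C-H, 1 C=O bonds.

ΔH ≈ −1569 kJ

Bonds broken (reactants):
  C-C: 2 × 360 = 720
  C-H: 8 × 429 = 3432
  C=O: 2 × 783 = 1566
  O=O: 5 × 509 = 2545
  Σ(broken) = 8263 kJ
Bonds formed (products):
  C=O: 8 × 783 = 6264
  O-H: 8 × 446 = 3568
  Σ(formed) = 9832 kJ
ΔH = Σ(broken) − Σ(formed) = 8263 − 9832 = −1569 kJ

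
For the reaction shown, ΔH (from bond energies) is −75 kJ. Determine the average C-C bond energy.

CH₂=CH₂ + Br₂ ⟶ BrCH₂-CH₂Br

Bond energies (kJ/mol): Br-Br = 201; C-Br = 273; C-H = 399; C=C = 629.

D(C-C) ≈ 359 kJ/mol

Let D be the C-C bond energy.
Σ(broken) = 1×201 + 4×399 + 1×629 = 2426
Σ(formed) = 2×273 + 1×D + 4×399 = 2142 + D
ΔH = Σ(broken) − Σ(formed) = (2426) − (2142 + D) = +284 − D
Setting this equal to −75 kJ gives D = 359 kJ/mol.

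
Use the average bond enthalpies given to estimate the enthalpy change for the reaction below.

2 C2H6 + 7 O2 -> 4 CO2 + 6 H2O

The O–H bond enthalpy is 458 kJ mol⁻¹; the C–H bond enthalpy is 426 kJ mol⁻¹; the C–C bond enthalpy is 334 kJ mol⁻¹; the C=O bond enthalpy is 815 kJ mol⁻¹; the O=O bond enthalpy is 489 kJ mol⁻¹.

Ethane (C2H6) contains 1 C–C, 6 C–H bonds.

Bonds broken (reactants):
  C–C: 2 × 334 = 668
  C–H: 12 × 426 = 5112
  O=O: 7 × 489 = 3423
  Σ(broken) = 9203 kJ
Bonds formed (products):
  C=O: 8 × 815 = 6520
  O–H: 12 × 458 = 5496
  Σ(formed) = 12016 kJ
ΔH = Σ(broken) − Σ(formed) = 9203 − 12016 = −2813 kJ

ΔH ≈ −2813 kJ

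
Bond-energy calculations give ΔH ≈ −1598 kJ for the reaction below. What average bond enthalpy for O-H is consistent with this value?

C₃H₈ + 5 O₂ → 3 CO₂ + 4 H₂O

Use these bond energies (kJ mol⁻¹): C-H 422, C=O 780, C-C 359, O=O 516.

Let D be the O-H bond energy.
Σ(broken) = 2×359 + 8×422 + 5×516 = 6674
Σ(formed) = 6×780 + 8×D = 4680 + 8D
ΔH = Σ(broken) − Σ(formed) = (6674) − (4680 + 8D) = +1994 − 8D
Setting this equal to −1598 kJ gives 8D = 3592, so D = 449 kJ/mol.

D(O-H) ≈ 449 kJ/mol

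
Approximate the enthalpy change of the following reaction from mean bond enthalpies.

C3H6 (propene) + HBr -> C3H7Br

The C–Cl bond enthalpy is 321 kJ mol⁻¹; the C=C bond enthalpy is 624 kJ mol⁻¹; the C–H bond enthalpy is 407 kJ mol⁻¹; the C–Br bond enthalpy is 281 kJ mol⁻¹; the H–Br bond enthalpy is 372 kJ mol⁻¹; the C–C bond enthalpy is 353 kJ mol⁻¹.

Bonds broken (reactants):
  C–C: 1 × 353 = 353
  C–H: 6 × 407 = 2442
  C=C: 1 × 624 = 624
  H–Br: 1 × 372 = 372
  Σ(broken) = 3791 kJ
Bonds formed (products):
  C–Br: 1 × 281 = 281
  C–C: 2 × 353 = 706
  C–H: 7 × 407 = 2849
  Σ(formed) = 3836 kJ
ΔH = Σ(broken) − Σ(formed) = 3791 − 3836 = −45 kJ

ΔH ≈ −45 kJ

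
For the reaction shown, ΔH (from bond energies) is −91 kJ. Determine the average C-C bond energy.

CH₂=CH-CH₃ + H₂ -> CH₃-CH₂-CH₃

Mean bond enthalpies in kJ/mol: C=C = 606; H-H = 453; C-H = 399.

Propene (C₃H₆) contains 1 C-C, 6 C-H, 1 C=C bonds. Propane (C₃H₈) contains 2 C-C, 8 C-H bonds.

Let D be the C-C bond energy.
Σ(broken) = 1×D + 6×399 + 1×606 + 1×453 = 3453 + D
Σ(formed) = 2×D + 8×399 = 3192 + 2D
ΔH = Σ(broken) − Σ(formed) = (3453 + D) − (3192 + 2D) = +261 − D
Setting this equal to −91 kJ gives D = 352 kJ/mol.

D(C-C) ≈ 352 kJ/mol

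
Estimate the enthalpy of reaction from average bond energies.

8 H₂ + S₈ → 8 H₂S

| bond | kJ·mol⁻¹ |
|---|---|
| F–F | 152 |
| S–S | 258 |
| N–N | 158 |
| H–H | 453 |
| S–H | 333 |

ΔH ≈ +360 kJ

Bonds broken (reactants):
  H–H: 8 × 453 = 3624
  S–S: 8 × 258 = 2064
  Σ(broken) = 5688 kJ
Bonds formed (products):
  S–H: 16 × 333 = 5328
  Σ(formed) = 5328 kJ
ΔH = Σ(broken) − Σ(formed) = 5688 − 5328 = +360 kJ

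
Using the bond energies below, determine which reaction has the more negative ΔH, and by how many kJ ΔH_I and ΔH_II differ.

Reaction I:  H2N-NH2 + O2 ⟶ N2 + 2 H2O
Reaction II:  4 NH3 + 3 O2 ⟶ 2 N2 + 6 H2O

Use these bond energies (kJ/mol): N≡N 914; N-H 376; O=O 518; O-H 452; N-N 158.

Reaction II, by 644 kJ

Reaction I:
  Bonds broken (reactants):
    N-H: 4 × 376 = 1504
    N-N: 1 × 158 = 158
    O=O: 1 × 518 = 518
    Σ(broken) = 2180 kJ
  Bonds formed (products):
    N≡N: 1 × 914 = 914
    O-H: 4 × 452 = 1808
    Σ(formed) = 2722 kJ
  ΔH_I = 2180 − 2722 = −542 kJ
Reaction II:
  Bonds broken (reactants):
    N-H: 12 × 376 = 4512
    O=O: 3 × 518 = 1554
    Σ(broken) = 6066 kJ
  Bonds formed (products):
    N≡N: 2 × 914 = 1828
    O-H: 12 × 452 = 5424
    Σ(formed) = 7252 kJ
  ΔH_II = 6066 − 7252 = −1186 kJ
ΔH_I − ΔH_II = +644 kJ, so reaction II has the more negative ΔH; |ΔH_I − ΔH_II| = 644 kJ.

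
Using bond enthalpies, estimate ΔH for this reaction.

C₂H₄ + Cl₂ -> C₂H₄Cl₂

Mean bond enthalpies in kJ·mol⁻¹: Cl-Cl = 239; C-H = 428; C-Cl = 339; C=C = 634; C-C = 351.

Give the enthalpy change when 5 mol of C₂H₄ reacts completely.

Bonds broken (reactants):
  C-H: 4 × 428 = 1712
  C=C: 1 × 634 = 634
  Cl-Cl: 1 × 239 = 239
  Σ(broken) = 2585 kJ
Bonds formed (products):
  C-C: 1 × 351 = 351
  C-Cl: 2 × 339 = 678
  C-H: 4 × 428 = 1712
  Σ(formed) = 2741 kJ
ΔH = Σ(broken) − Σ(formed) = 2585 − 2741 = −156 kJ
For 5× the reaction as written: 5 × (−156) = −780 kJ

ΔH = −780 kJ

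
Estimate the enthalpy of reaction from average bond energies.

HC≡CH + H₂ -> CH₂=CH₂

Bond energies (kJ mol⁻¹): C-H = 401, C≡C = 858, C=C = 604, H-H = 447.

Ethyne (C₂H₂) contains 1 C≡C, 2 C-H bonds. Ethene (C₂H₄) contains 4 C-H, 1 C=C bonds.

ΔH ≈ −101 kJ

Bonds broken (reactants):
  C≡C: 1 × 858 = 858
  C-H: 2 × 401 = 802
  H-H: 1 × 447 = 447
  Σ(broken) = 2107 kJ
Bonds formed (products):
  C-H: 4 × 401 = 1604
  C=C: 1 × 604 = 604
  Σ(formed) = 2208 kJ
ΔH = Σ(broken) − Σ(formed) = 2107 − 2208 = −101 kJ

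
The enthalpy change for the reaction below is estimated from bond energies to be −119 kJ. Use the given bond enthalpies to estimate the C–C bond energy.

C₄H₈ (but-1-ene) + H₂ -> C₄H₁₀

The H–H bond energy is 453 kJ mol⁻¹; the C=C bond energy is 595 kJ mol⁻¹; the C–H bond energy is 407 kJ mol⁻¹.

Let D be the C–C bond energy.
Σ(broken) = 2×D + 8×407 + 1×595 + 1×453 = 4304 + 2D
Σ(formed) = 3×D + 10×407 = 4070 + 3D
ΔH = Σ(broken) − Σ(formed) = (4304 + 2D) − (4070 + 3D) = +234 − D
Setting this equal to −119 kJ gives D = 353 kJ/mol.

D(C–C) ≈ 353 kJ/mol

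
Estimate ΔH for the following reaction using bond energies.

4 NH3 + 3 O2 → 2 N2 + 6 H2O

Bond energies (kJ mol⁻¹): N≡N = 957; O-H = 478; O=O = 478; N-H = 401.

ΔH ≈ −1404 kJ

Bonds broken (reactants):
  N-H: 12 × 401 = 4812
  O=O: 3 × 478 = 1434
  Σ(broken) = 6246 kJ
Bonds formed (products):
  N≡N: 2 × 957 = 1914
  O-H: 12 × 478 = 5736
  Σ(formed) = 7650 kJ
ΔH = Σ(broken) − Σ(formed) = 6246 − 7650 = −1404 kJ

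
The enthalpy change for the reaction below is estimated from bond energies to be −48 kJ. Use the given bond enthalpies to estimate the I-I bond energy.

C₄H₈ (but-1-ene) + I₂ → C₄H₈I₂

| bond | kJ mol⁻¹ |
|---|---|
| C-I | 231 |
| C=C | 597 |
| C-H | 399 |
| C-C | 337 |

Let D be the I-I bond energy.
Σ(broken) = 2×337 + 8×399 + 1×597 + 1×D = 4463 + D
Σ(formed) = 3×337 + 8×399 + 2×231 = 4665
ΔH = Σ(broken) − Σ(formed) = (4463 + D) − (4665) = −202 + D
Setting this equal to −48 kJ gives D = 154 kJ/mol.

D(I-I) ≈ 154 kJ/mol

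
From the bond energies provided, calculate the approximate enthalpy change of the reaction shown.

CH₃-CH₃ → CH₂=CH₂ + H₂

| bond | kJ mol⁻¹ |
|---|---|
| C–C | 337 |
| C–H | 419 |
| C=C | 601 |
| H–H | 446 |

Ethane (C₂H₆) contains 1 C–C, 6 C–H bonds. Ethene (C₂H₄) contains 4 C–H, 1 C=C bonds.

Bonds broken (reactants):
  C–C: 1 × 337 = 337
  C–H: 6 × 419 = 2514
  Σ(broken) = 2851 kJ
Bonds formed (products):
  C–H: 4 × 419 = 1676
  C=C: 1 × 601 = 601
  H–H: 1 × 446 = 446
  Σ(formed) = 2723 kJ
ΔH = Σ(broken) − Σ(formed) = 2851 − 2723 = +128 kJ

ΔH ≈ +128 kJ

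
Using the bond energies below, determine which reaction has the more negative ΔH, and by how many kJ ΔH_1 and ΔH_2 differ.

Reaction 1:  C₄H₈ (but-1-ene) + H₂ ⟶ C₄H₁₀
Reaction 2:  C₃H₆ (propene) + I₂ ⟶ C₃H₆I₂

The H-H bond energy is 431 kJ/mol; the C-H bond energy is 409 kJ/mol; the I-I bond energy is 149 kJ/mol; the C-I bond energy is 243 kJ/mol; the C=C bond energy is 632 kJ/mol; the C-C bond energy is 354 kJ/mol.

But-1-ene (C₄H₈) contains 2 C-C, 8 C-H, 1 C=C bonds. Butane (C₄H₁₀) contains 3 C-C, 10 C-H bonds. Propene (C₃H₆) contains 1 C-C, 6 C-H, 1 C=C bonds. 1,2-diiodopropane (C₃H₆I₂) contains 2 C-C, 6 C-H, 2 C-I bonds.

Reaction 1, by 50 kJ

Reaction 1:
  Bonds broken (reactants):
    C-C: 2 × 354 = 708
    C-H: 8 × 409 = 3272
    C=C: 1 × 632 = 632
    H-H: 1 × 431 = 431
    Σ(broken) = 5043 kJ
  Bonds formed (products):
    C-C: 3 × 354 = 1062
    C-H: 10 × 409 = 4090
    Σ(formed) = 5152 kJ
  ΔH_1 = 5043 − 5152 = −109 kJ
Reaction 2:
  Bonds broken (reactants):
    C-C: 1 × 354 = 354
    C-H: 6 × 409 = 2454
    C=C: 1 × 632 = 632
    I-I: 1 × 149 = 149
    Σ(broken) = 3589 kJ
  Bonds formed (products):
    C-C: 2 × 354 = 708
    C-H: 6 × 409 = 2454
    C-I: 2 × 243 = 486
    Σ(formed) = 3648 kJ
  ΔH_2 = 3589 − 3648 = −59 kJ
ΔH_1 − ΔH_2 = −50 kJ, so reaction 1 has the more negative ΔH; |ΔH_1 − ΔH_2| = 50 kJ.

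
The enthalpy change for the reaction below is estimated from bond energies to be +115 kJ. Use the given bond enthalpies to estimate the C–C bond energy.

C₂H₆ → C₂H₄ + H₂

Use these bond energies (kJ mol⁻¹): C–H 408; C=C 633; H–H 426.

D(C–C) ≈ 358 kJ/mol

Let D be the C–C bond energy.
Σ(broken) = 1×D + 6×408 = 2448 + D
Σ(formed) = 4×408 + 1×633 + 1×426 = 2691
ΔH = Σ(broken) − Σ(formed) = (2448 + D) − (2691) = −243 + D
Setting this equal to +115 kJ gives D = 358 kJ/mol.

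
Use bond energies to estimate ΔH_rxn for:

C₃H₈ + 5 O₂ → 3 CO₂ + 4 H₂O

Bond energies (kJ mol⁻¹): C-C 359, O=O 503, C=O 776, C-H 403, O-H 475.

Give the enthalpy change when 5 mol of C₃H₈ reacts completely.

Bonds broken (reactants):
  C-C: 2 × 359 = 718
  C-H: 8 × 403 = 3224
  O=O: 5 × 503 = 2515
  Σ(broken) = 6457 kJ
Bonds formed (products):
  C=O: 6 × 776 = 4656
  O-H: 8 × 475 = 3800
  Σ(formed) = 8456 kJ
ΔH = Σ(broken) − Σ(formed) = 6457 − 8456 = −1999 kJ
For 5× the reaction as written: 5 × (−1999) = −9995 kJ

ΔH = −9995 kJ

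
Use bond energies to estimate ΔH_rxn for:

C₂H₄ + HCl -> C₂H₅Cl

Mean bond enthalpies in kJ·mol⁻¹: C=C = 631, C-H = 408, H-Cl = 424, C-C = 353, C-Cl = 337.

ΔH ≈ −43 kJ

Bonds broken (reactants):
  C-H: 4 × 408 = 1632
  C=C: 1 × 631 = 631
  H-Cl: 1 × 424 = 424
  Σ(broken) = 2687 kJ
Bonds formed (products):
  C-C: 1 × 353 = 353
  C-Cl: 1 × 337 = 337
  C-H: 5 × 408 = 2040
  Σ(formed) = 2730 kJ
ΔH = Σ(broken) − Σ(formed) = 2687 − 2730 = −43 kJ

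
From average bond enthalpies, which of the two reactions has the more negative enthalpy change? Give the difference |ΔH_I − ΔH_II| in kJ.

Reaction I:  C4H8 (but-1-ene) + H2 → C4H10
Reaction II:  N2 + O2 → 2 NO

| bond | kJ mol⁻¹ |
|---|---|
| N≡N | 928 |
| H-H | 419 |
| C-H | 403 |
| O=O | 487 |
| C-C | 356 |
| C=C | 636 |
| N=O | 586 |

Reaction I:
  Bonds broken (reactants):
    C-C: 2 × 356 = 712
    C-H: 8 × 403 = 3224
    C=C: 1 × 636 = 636
    H-H: 1 × 419 = 419
    Σ(broken) = 4991 kJ
  Bonds formed (products):
    C-C: 3 × 356 = 1068
    C-H: 10 × 403 = 4030
    Σ(formed) = 5098 kJ
  ΔH_I = 4991 − 5098 = −107 kJ
Reaction II:
  Bonds broken (reactants):
    N≡N: 1 × 928 = 928
    O=O: 1 × 487 = 487
    Σ(broken) = 1415 kJ
  Bonds formed (products):
    N=O: 2 × 586 = 1172
    Σ(formed) = 1172 kJ
  ΔH_II = 1415 − 1172 = +243 kJ
ΔH_I − ΔH_II = −350 kJ, so reaction I has the more negative ΔH; |ΔH_I − ΔH_II| = 350 kJ.

Reaction I, by 350 kJ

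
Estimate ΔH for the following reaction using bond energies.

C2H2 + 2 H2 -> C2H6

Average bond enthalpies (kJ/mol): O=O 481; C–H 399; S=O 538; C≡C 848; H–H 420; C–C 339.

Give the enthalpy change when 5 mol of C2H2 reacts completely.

ΔH = −1235 kJ

Bonds broken (reactants):
  C≡C: 1 × 848 = 848
  C–H: 2 × 399 = 798
  H–H: 2 × 420 = 840
  Σ(broken) = 2486 kJ
Bonds formed (products):
  C–C: 1 × 339 = 339
  C–H: 6 × 399 = 2394
  Σ(formed) = 2733 kJ
ΔH = Σ(broken) − Σ(formed) = 2486 − 2733 = −247 kJ
For 5× the reaction as written: 5 × (−247) = −1235 kJ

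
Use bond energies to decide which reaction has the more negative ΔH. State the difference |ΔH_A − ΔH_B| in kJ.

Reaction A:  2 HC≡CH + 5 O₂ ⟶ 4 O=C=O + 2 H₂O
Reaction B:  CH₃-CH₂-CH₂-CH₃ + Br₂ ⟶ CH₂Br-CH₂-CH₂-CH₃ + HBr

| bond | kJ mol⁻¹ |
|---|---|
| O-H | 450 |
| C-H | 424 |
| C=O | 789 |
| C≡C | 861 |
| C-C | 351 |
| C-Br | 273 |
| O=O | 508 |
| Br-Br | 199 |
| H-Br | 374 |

Reaction A:
  Bonds broken (reactants):
    C≡C: 2 × 861 = 1722
    C-H: 4 × 424 = 1696
    O=O: 5 × 508 = 2540
    Σ(broken) = 5958 kJ
  Bonds formed (products):
    C=O: 8 × 789 = 6312
    O-H: 4 × 450 = 1800
    Σ(formed) = 8112 kJ
  ΔH_A = 5958 − 8112 = −2154 kJ
Reaction B:
  Bonds broken (reactants):
    Br-Br: 1 × 199 = 199
    C-C: 3 × 351 = 1053
    C-H: 10 × 424 = 4240
    Σ(broken) = 5492 kJ
  Bonds formed (products):
    C-Br: 1 × 273 = 273
    C-C: 3 × 351 = 1053
    C-H: 9 × 424 = 3816
    H-Br: 1 × 374 = 374
    Σ(formed) = 5516 kJ
  ΔH_B = 5492 − 5516 = −24 kJ
ΔH_A − ΔH_B = −2130 kJ, so reaction A has the more negative ΔH; |ΔH_A − ΔH_B| = 2130 kJ.

Reaction A, by 2130 kJ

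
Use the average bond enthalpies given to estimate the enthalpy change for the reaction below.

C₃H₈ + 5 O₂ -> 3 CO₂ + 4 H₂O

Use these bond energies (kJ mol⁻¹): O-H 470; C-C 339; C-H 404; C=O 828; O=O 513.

ΔH ≈ −2253 kJ

Bonds broken (reactants):
  C-C: 2 × 339 = 678
  C-H: 8 × 404 = 3232
  O=O: 5 × 513 = 2565
  Σ(broken) = 6475 kJ
Bonds formed (products):
  C=O: 6 × 828 = 4968
  O-H: 8 × 470 = 3760
  Σ(formed) = 8728 kJ
ΔH = Σ(broken) − Σ(formed) = 6475 − 8728 = −2253 kJ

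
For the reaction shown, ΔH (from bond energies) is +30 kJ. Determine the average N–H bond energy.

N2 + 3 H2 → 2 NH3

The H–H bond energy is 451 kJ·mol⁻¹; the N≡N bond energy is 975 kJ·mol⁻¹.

D(N–H) ≈ 383 kJ/mol

Let D be the N–H bond energy.
Σ(broken) = 3×451 + 1×975 = 2328
Σ(formed) = 6×D = 6D
ΔH = Σ(broken) − Σ(formed) = (2328) − (6D) = +2328 − 6D
Setting this equal to +30 kJ gives 6D = 2298, so D = 383 kJ/mol.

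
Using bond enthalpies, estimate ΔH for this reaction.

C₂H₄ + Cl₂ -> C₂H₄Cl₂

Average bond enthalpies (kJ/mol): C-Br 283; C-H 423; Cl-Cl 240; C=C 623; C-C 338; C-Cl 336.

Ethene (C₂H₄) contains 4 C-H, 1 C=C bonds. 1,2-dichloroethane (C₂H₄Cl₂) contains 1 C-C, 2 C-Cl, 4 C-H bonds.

ΔH ≈ −147 kJ

Bonds broken (reactants):
  C-H: 4 × 423 = 1692
  C=C: 1 × 623 = 623
  Cl-Cl: 1 × 240 = 240
  Σ(broken) = 2555 kJ
Bonds formed (products):
  C-C: 1 × 338 = 338
  C-Cl: 2 × 336 = 672
  C-H: 4 × 423 = 1692
  Σ(formed) = 2702 kJ
ΔH = Σ(broken) − Σ(formed) = 2555 − 2702 = −147 kJ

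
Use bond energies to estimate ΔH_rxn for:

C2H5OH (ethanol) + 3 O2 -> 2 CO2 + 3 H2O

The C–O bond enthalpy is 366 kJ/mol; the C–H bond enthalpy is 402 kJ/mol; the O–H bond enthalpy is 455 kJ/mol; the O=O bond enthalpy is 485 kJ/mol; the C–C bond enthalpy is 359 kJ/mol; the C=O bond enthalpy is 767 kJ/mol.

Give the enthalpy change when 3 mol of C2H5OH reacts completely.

ΔH = −3459 kJ

Bonds broken (reactants):
  C–C: 1 × 359 = 359
  C–H: 5 × 402 = 2010
  C–O: 1 × 366 = 366
  O–H: 1 × 455 = 455
  O=O: 3 × 485 = 1455
  Σ(broken) = 4645 kJ
Bonds formed (products):
  C=O: 4 × 767 = 3068
  O–H: 6 × 455 = 2730
  Σ(formed) = 5798 kJ
ΔH = Σ(broken) − Σ(formed) = 4645 − 5798 = −1153 kJ
For 3× the reaction as written: 3 × (−1153) = −3459 kJ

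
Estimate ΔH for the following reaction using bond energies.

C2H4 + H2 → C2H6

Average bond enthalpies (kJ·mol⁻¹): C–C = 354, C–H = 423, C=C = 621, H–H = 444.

Bonds broken (reactants):
  C–H: 4 × 423 = 1692
  C=C: 1 × 621 = 621
  H–H: 1 × 444 = 444
  Σ(broken) = 2757 kJ
Bonds formed (products):
  C–C: 1 × 354 = 354
  C–H: 6 × 423 = 2538
  Σ(formed) = 2892 kJ
ΔH = Σ(broken) − Σ(formed) = 2757 − 2892 = −135 kJ

ΔH ≈ −135 kJ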